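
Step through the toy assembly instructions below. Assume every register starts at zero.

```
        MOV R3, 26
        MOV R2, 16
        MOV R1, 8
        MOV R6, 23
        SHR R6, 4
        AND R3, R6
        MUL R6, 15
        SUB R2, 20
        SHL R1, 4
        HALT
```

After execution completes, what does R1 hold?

MOV R3, 26 → R3=26
MOV R2, 16 → R2=16
MOV R1, 8 → R1=8
MOV R6, 23 → R6=23
SHR R6, 4 → R6=23>>4=1
AND R3, R6 → R3=26&1=0
MUL R6, 15 → R6=1*15=15
SUB R2, 20 → R2=16-20=-4
SHL R1, 4 → R1=8<<4=128
halt.

128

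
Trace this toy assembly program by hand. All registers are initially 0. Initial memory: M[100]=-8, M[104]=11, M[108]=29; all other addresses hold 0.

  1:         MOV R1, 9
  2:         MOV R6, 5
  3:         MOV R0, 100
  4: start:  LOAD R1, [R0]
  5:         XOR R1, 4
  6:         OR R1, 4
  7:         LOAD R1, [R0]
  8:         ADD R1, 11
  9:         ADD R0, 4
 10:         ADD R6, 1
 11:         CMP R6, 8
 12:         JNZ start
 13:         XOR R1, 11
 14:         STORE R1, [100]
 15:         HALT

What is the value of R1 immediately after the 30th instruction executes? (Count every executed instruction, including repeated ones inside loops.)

R1=9
R6=5
R0=100
R1=M[100]=-8
R1=(-8)^4=-4
R1=(-4)|4=-4
R1=M[100]=-8
R1=(-8)+11=3
R0=100+4=104
R6=5+1=6
CMP R6, 8  (cmp 6,8)
JNZ start: taken
R1=M[104]=11
R1=11^4=15
R1=15|4=15
R1=M[104]=11
R1=11+11=22
R0=104+4=108
R6=6+1=7
CMP R6, 8  (cmp 7,8)
JNZ start: taken
R1=M[108]=29
R1=29^4=25
R1=25|4=29
R1=M[108]=29
R1=29+11=40
R0=108+4=112
R6=7+1=8
CMP R6, 8  (cmp 8,8)
JNZ start: not taken
After step 30: R1 = 40.

40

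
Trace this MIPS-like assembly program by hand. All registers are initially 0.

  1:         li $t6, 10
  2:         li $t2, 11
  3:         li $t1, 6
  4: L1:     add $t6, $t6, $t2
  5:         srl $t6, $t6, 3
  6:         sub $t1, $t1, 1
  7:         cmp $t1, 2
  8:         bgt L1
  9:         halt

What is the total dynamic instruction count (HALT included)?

after li $t6, 10: $t6=10
after li $t2, 11: $t2=11
after li $t1, 6: $t1=6
after add $t6, $t6, $t2: $t6=10+11=21
after srl $t6, $t6, 3: $t6=21>>3=2
after sub $t1, $t1, 1: $t1=6-1=5
cmp $t1, 2  (cmp 5,2)
bgt L1: taken
after add $t6, $t6, $t2: $t6=2+11=13
after srl $t6, $t6, 3: $t6=13>>3=1
after sub $t1, $t1, 1: $t1=5-1=4
cmp $t1, 2  (cmp 4,2)
bgt L1: taken
after add $t6, $t6, $t2: $t6=1+11=12
after srl $t6, $t6, 3: $t6=12>>3=1
after sub $t1, $t1, 1: $t1=4-1=3
cmp $t1, 2  (cmp 3,2)
bgt L1: taken
after add $t6, $t6, $t2: $t6=1+11=12
after srl $t6, $t6, 3: $t6=12>>3=1
after sub $t1, $t1, 1: $t1=3-1=2
cmp $t1, 2  (cmp 2,2)
bgt L1: not taken
halt.
Total executed instructions: 24.

24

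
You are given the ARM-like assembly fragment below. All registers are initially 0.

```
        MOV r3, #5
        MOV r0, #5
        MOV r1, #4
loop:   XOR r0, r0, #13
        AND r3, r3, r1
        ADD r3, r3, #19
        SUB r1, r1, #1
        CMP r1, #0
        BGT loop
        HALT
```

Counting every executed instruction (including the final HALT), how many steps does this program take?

r3=5
r0=5
r1=4
r0=5^13=8
r3=5&4=4
r3=4+19=23
r1=4-1=3
CMP r1, #0  (cmp 3,0)
BGT loop: taken
r0=8^13=5
r3=23&3=3
r3=3+19=22
r1=3-1=2
CMP r1, #0  (cmp 2,0)
BGT loop: taken
r0=5^13=8
r3=22&2=2
r3=2+19=21
r1=2-1=1
CMP r1, #0  (cmp 1,0)
BGT loop: taken
r0=8^13=5
r3=21&1=1
r3=1+19=20
r1=1-1=0
CMP r1, #0  (cmp 0,0)
BGT loop: not taken
halt.
Total executed instructions: 28.

28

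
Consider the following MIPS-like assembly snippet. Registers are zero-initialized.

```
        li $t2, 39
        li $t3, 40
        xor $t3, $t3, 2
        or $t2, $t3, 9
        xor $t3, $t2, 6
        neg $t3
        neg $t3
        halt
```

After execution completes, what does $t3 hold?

45

after li $t2, 39: $t2=39
after li $t3, 40: $t3=40
after xor $t3, $t3, 2: $t3=40^2=42
after or $t2, $t3, 9: $t2=42|9=43
after xor $t3, $t2, 6: $t3=43^6=45
after neg $t3: $t3=-(45)=-45
after neg $t3: $t3=-(-45)=45
halt.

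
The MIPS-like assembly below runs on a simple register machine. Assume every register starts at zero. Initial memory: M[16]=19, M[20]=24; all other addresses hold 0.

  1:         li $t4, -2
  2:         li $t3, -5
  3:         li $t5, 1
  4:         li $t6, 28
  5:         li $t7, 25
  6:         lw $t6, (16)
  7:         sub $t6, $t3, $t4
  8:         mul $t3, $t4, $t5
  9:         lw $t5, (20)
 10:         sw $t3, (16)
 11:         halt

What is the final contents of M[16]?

$t4=-2
$t3=-5
$t5=1
$t6=28
$t7=25
$t6=M[16]=19
$t6=(-5)-(-2)=-3
$t3=(-2)*1=-2
$t5=M[20]=24
sw $t3, (16) → M[16]=-2
halt.

-2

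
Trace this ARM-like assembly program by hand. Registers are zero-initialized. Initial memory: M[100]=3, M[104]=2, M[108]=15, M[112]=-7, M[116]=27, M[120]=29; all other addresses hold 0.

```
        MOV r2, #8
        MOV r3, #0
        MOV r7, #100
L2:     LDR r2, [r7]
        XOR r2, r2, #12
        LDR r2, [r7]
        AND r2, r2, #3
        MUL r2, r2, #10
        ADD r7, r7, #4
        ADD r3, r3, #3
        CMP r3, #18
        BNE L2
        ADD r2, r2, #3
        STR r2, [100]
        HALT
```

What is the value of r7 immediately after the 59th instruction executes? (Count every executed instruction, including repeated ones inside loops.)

MOV r2, #8 → r2=8
MOV r3, #0 → r3=0
MOV r7, #100 → r7=100
LDR r2, [r7] → r2=M[100]=3
XOR r2, r2, #12 → r2=3^12=15
LDR r2, [r7] → r2=M[100]=3
AND r2, r2, #3 → r2=3&3=3
MUL r2, r2, #10 → r2=3*10=30
ADD r7, r7, #4 → r7=100+4=104
ADD r3, r3, #3 → r3=0+3=3
CMP r3, #18  (cmp 3,18)
BNE L2: taken
LDR r2, [r7] → r2=M[104]=2
XOR r2, r2, #12 → r2=2^12=14
LDR r2, [r7] → r2=M[104]=2
AND r2, r2, #3 → r2=2&3=2
MUL r2, r2, #10 → r2=2*10=20
ADD r7, r7, #4 → r7=104+4=108
ADD r3, r3, #3 → r3=3+3=6
CMP r3, #18  (cmp 6,18)
BNE L2: taken
LDR r2, [r7] → r2=M[108]=15
XOR r2, r2, #12 → r2=15^12=3
LDR r2, [r7] → r2=M[108]=15
AND r2, r2, #3 → r2=15&3=3
MUL r2, r2, #10 → r2=3*10=30
ADD r7, r7, #4 → r7=108+4=112
ADD r3, r3, #3 → r3=6+3=9
CMP r3, #18  (cmp 9,18)
BNE L2: taken
LDR r2, [r7] → r2=M[112]=-7
XOR r2, r2, #12 → r2=(-7)^12=-11
LDR r2, [r7] → r2=M[112]=-7
AND r2, r2, #3 → r2=(-7)&3=1
MUL r2, r2, #10 → r2=1*10=10
ADD r7, r7, #4 → r7=112+4=116
ADD r3, r3, #3 → r3=9+3=12
CMP r3, #18  (cmp 12,18)
BNE L2: taken
LDR r2, [r7] → r2=M[116]=27
XOR r2, r2, #12 → r2=27^12=23
LDR r2, [r7] → r2=M[116]=27
AND r2, r2, #3 → r2=27&3=3
MUL r2, r2, #10 → r2=3*10=30
ADD r7, r7, #4 → r7=116+4=120
ADD r3, r3, #3 → r3=12+3=15
CMP r3, #18  (cmp 15,18)
BNE L2: taken
LDR r2, [r7] → r2=M[120]=29
XOR r2, r2, #12 → r2=29^12=17
LDR r2, [r7] → r2=M[120]=29
AND r2, r2, #3 → r2=29&3=1
MUL r2, r2, #10 → r2=1*10=10
ADD r7, r7, #4 → r7=120+4=124
ADD r3, r3, #3 → r3=15+3=18
CMP r3, #18  (cmp 18,18)
BNE L2: not taken
ADD r2, r2, #3 → r2=10+3=13
STR r2, [100] → M[100]=13
After step 59: r7 = 124.

124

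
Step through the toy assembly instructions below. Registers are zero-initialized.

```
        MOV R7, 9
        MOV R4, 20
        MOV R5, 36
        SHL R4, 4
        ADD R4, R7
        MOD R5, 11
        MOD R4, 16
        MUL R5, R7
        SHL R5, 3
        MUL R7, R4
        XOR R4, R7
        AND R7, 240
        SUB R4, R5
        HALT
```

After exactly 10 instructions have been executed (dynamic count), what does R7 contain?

MOV R7, 9 → R7=9
MOV R4, 20 → R4=20
MOV R5, 36 → R5=36
SHL R4, 4 → R4=20<<4=320
ADD R4, R7 → R4=320+9=329
MOD R5, 11 → R5=36%11=3
MOD R4, 16 → R4=329%16=9
MUL R5, R7 → R5=3*9=27
SHL R5, 3 → R5=27<<3=216
MUL R7, R4 → R7=9*9=81
After step 10: R7 = 81.

81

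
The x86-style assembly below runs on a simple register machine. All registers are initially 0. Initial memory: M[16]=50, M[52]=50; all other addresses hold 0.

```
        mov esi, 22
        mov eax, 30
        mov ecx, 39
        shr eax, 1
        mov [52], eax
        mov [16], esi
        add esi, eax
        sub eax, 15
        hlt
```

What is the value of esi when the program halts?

37

mov esi, 22 → esi=22
mov eax, 30 → eax=30
mov ecx, 39 → ecx=39
shr eax, 1 → eax=30>>1=15
mov [52], eax → M[52]=15
mov [16], esi → M[16]=22
add esi, eax → esi=22+15=37
sub eax, 15 → eax=15-15=0
halt.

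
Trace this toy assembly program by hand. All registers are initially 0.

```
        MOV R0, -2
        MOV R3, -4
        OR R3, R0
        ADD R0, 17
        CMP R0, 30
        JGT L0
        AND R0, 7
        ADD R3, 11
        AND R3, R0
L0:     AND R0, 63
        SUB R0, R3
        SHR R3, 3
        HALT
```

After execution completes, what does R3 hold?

R0=-2
R3=-4
R3=(-4)|(-2)=-2
R0=(-2)+17=15
CMP R0, 30  (cmp 15,30)
JGT L0: not taken
R0=15&7=7
R3=(-2)+11=9
R3=9&7=1
R0=7&63=7
R0=7-1=6
R3=1>>3=0
halt.

0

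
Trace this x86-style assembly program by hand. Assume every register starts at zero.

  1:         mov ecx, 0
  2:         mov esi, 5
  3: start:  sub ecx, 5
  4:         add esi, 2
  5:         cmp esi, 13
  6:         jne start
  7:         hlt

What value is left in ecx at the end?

-20

mov ecx, 0 → ecx=0
mov esi, 5 → esi=5
sub ecx, 5 → ecx=0-5=-5
add esi, 2 → esi=5+2=7
cmp esi, 13  (cmp 7,13)
jne start: taken
sub ecx, 5 → ecx=(-5)-5=-10
add esi, 2 → esi=7+2=9
cmp esi, 13  (cmp 9,13)
jne start: taken
sub ecx, 5 → ecx=(-10)-5=-15
add esi, 2 → esi=9+2=11
cmp esi, 13  (cmp 11,13)
jne start: taken
sub ecx, 5 → ecx=(-15)-5=-20
add esi, 2 → esi=11+2=13
cmp esi, 13  (cmp 13,13)
jne start: not taken
halt.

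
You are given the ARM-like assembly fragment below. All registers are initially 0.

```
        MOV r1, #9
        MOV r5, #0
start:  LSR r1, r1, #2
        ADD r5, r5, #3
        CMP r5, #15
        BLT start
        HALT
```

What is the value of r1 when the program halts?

0

r1=9
r5=0
r1=9>>2=2
r5=0+3=3
CMP r5, #15  (cmp 3,15)
BLT start: taken
r1=2>>2=0
r5=3+3=6
CMP r5, #15  (cmp 6,15)
BLT start: taken
r1=0>>2=0
r5=6+3=9
CMP r5, #15  (cmp 9,15)
BLT start: taken
r1=0>>2=0
r5=9+3=12
CMP r5, #15  (cmp 12,15)
BLT start: taken
r1=0>>2=0
r5=12+3=15
CMP r5, #15  (cmp 15,15)
BLT start: not taken
halt.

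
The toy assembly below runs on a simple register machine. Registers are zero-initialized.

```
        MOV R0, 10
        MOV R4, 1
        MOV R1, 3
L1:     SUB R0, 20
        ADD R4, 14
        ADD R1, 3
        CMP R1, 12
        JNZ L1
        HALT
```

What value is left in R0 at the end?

MOV R0, 10 → R0=10
MOV R4, 1 → R4=1
MOV R1, 3 → R1=3
SUB R0, 20 → R0=10-20=-10
ADD R4, 14 → R4=1+14=15
ADD R1, 3 → R1=3+3=6
CMP R1, 12  (cmp 6,12)
JNZ L1: taken
SUB R0, 20 → R0=(-10)-20=-30
ADD R4, 14 → R4=15+14=29
ADD R1, 3 → R1=6+3=9
CMP R1, 12  (cmp 9,12)
JNZ L1: taken
SUB R0, 20 → R0=(-30)-20=-50
ADD R4, 14 → R4=29+14=43
ADD R1, 3 → R1=9+3=12
CMP R1, 12  (cmp 12,12)
JNZ L1: not taken
halt.

-50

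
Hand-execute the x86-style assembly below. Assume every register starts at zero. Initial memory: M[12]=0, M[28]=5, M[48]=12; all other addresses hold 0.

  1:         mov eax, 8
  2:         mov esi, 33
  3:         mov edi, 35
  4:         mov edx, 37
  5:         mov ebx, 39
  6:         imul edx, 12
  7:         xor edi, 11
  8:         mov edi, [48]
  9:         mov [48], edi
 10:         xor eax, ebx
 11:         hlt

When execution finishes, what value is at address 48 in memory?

12

after mov eax, 8: eax=8
after mov esi, 33: esi=33
after mov edi, 35: edi=35
after mov edx, 37: edx=37
after mov ebx, 39: ebx=39
after imul edx, 12: edx=37*12=444
after xor edi, 11: edi=35^11=40
after mov edi, [48]: edi=M[48]=12
mov [48], edi → M[48]=12
after xor eax, ebx: eax=8^39=47
halt.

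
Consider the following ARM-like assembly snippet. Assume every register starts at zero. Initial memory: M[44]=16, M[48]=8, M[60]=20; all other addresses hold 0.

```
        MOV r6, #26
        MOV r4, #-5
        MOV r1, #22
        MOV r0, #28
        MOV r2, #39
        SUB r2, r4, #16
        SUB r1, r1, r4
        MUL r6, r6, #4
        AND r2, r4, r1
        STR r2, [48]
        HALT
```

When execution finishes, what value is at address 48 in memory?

MOV r6, #26 → r6=26
MOV r4, #-5 → r4=-5
MOV r1, #22 → r1=22
MOV r0, #28 → r0=28
MOV r2, #39 → r2=39
SUB r2, r4, #16 → r2=(-5)-16=-21
SUB r1, r1, r4 → r1=22-(-5)=27
MUL r6, r6, #4 → r6=26*4=104
AND r2, r4, r1 → r2=(-5)&27=27
STR r2, [48] → M[48]=27
halt.

27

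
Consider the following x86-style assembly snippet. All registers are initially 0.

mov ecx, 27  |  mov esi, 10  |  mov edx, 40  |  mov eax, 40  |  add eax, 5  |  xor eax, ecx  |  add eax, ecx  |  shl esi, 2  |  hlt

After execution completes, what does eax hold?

81

mov ecx, 27 → ecx=27
mov esi, 10 → esi=10
mov edx, 40 → edx=40
mov eax, 40 → eax=40
add eax, 5 → eax=40+5=45
xor eax, ecx → eax=45^27=54
add eax, ecx → eax=54+27=81
shl esi, 2 → esi=10<<2=40
halt.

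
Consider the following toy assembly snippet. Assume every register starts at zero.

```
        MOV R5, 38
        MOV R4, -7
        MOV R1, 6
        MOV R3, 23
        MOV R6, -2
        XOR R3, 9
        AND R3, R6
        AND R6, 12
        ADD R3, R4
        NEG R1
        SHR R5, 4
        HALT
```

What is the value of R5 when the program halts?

MOV R5, 38 → R5=38
MOV R4, -7 → R4=-7
MOV R1, 6 → R1=6
MOV R3, 23 → R3=23
MOV R6, -2 → R6=-2
XOR R3, 9 → R3=23^9=30
AND R3, R6 → R3=30&(-2)=30
AND R6, 12 → R6=(-2)&12=12
ADD R3, R4 → R3=30+(-7)=23
NEG R1 → R1=-(6)=-6
SHR R5, 4 → R5=38>>4=2
halt.

2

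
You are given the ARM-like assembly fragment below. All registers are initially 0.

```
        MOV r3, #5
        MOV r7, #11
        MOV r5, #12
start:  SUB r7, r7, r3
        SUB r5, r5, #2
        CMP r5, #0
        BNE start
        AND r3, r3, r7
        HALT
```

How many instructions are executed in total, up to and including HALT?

after MOV r3, #5: r3=5
after MOV r7, #11: r7=11
after MOV r5, #12: r5=12
after SUB r7, r7, r3: r7=11-5=6
after SUB r5, r5, #2: r5=12-2=10
CMP r5, #0  (cmp 10,0)
BNE start: taken
after SUB r7, r7, r3: r7=6-5=1
after SUB r5, r5, #2: r5=10-2=8
CMP r5, #0  (cmp 8,0)
BNE start: taken
after SUB r7, r7, r3: r7=1-5=-4
after SUB r5, r5, #2: r5=8-2=6
CMP r5, #0  (cmp 6,0)
BNE start: taken
after SUB r7, r7, r3: r7=(-4)-5=-9
after SUB r5, r5, #2: r5=6-2=4
CMP r5, #0  (cmp 4,0)
BNE start: taken
after SUB r7, r7, r3: r7=(-9)-5=-14
after SUB r5, r5, #2: r5=4-2=2
CMP r5, #0  (cmp 2,0)
BNE start: taken
after SUB r7, r7, r3: r7=(-14)-5=-19
after SUB r5, r5, #2: r5=2-2=0
CMP r5, #0  (cmp 0,0)
BNE start: not taken
after AND r3, r3, r7: r3=5&(-19)=5
halt.
Total executed instructions: 29.

29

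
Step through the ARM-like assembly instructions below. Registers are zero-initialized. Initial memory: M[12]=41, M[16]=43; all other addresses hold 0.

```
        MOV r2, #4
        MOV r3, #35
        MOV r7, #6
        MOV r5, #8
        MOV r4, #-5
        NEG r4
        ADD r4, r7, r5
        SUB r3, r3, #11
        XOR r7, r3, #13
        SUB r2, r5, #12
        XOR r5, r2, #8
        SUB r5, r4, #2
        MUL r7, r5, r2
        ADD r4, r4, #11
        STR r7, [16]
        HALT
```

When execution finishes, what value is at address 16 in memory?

-48

r2=4
r3=35
r7=6
r5=8
r4=-5
r4=-(-5)=5
r4=6+8=14
r3=35-11=24
r7=24^13=21
r2=8-12=-4
r5=(-4)^8=-12
r5=14-2=12
r7=12*(-4)=-48
r4=14+11=25
STR r7, [16] → M[16]=-48
halt.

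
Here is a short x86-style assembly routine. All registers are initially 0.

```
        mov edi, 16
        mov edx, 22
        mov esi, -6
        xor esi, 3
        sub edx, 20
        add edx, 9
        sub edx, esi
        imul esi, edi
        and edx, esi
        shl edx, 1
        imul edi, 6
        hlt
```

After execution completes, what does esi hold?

edi=16
edx=22
esi=-6
esi=(-6)^3=-7
edx=22-20=2
edx=2+9=11
edx=11-(-7)=18
esi=(-7)*16=-112
edx=18&(-112)=16
edx=16<<1=32
edi=16*6=96
halt.

-112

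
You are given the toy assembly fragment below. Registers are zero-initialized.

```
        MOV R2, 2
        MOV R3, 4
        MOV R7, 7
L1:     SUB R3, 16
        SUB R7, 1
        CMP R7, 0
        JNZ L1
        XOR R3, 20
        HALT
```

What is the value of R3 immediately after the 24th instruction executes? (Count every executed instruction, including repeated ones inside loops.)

R2=2
R3=4
R7=7
R3=4-16=-12
R7=7-1=6
CMP R7, 0  (cmp 6,0)
JNZ L1: taken
R3=(-12)-16=-28
R7=6-1=5
CMP R7, 0  (cmp 5,0)
JNZ L1: taken
R3=(-28)-16=-44
R7=5-1=4
CMP R7, 0  (cmp 4,0)
JNZ L1: taken
R3=(-44)-16=-60
R7=4-1=3
CMP R7, 0  (cmp 3,0)
JNZ L1: taken
R3=(-60)-16=-76
R7=3-1=2
CMP R7, 0  (cmp 2,0)
JNZ L1: taken
R3=(-76)-16=-92
After step 24: R3 = -92.

-92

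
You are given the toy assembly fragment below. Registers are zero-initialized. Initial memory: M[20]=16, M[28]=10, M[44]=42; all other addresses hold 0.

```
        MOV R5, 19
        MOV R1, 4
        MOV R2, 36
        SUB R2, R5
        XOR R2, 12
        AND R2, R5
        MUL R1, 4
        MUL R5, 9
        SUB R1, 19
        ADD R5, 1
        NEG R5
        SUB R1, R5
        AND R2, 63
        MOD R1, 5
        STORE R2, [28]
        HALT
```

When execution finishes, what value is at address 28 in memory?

MOV R5, 19 → R5=19
MOV R1, 4 → R1=4
MOV R2, 36 → R2=36
SUB R2, R5 → R2=36-19=17
XOR R2, 12 → R2=17^12=29
AND R2, R5 → R2=29&19=17
MUL R1, 4 → R1=4*4=16
MUL R5, 9 → R5=19*9=171
SUB R1, 19 → R1=16-19=-3
ADD R5, 1 → R5=171+1=172
NEG R5 → R5=-(172)=-172
SUB R1, R5 → R1=(-3)-(-172)=169
AND R2, 63 → R2=17&63=17
MOD R1, 5 → R1=169%5=4
STORE R2, [28] → M[28]=17
halt.

17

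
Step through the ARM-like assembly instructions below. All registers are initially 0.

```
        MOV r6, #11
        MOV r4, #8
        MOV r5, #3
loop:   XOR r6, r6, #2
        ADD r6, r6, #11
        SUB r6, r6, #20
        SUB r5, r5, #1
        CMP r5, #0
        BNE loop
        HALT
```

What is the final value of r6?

-14

after MOV r6, #11: r6=11
after MOV r4, #8: r4=8
after MOV r5, #3: r5=3
after XOR r6, r6, #2: r6=11^2=9
after ADD r6, r6, #11: r6=9+11=20
after SUB r6, r6, #20: r6=20-20=0
after SUB r5, r5, #1: r5=3-1=2
CMP r5, #0  (cmp 2,0)
BNE loop: taken
after XOR r6, r6, #2: r6=0^2=2
after ADD r6, r6, #11: r6=2+11=13
after SUB r6, r6, #20: r6=13-20=-7
after SUB r5, r5, #1: r5=2-1=1
CMP r5, #0  (cmp 1,0)
BNE loop: taken
after XOR r6, r6, #2: r6=(-7)^2=-5
after ADD r6, r6, #11: r6=(-5)+11=6
after SUB r6, r6, #20: r6=6-20=-14
after SUB r5, r5, #1: r5=1-1=0
CMP r5, #0  (cmp 0,0)
BNE loop: not taken
halt.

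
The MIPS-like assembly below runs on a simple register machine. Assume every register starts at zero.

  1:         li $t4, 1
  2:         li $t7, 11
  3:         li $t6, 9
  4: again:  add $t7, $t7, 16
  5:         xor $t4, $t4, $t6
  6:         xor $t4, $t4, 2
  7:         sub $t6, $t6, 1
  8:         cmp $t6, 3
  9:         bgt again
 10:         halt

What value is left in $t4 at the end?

0

$t4=1
$t7=11
$t6=9
$t7=11+16=27
$t4=1^9=8
$t4=8^2=10
$t6=9-1=8
cmp $t6, 3  (cmp 8,3)
bgt again: taken
$t7=27+16=43
$t4=10^8=2
$t4=2^2=0
$t6=8-1=7
cmp $t6, 3  (cmp 7,3)
bgt again: taken
$t7=43+16=59
$t4=0^7=7
$t4=7^2=5
$t6=7-1=6
cmp $t6, 3  (cmp 6,3)
bgt again: taken
$t7=59+16=75
$t4=5^6=3
$t4=3^2=1
$t6=6-1=5
cmp $t6, 3  (cmp 5,3)
bgt again: taken
$t7=75+16=91
$t4=1^5=4
$t4=4^2=6
$t6=5-1=4
cmp $t6, 3  (cmp 4,3)
bgt again: taken
$t7=91+16=107
$t4=6^4=2
$t4=2^2=0
$t6=4-1=3
cmp $t6, 3  (cmp 3,3)
bgt again: not taken
halt.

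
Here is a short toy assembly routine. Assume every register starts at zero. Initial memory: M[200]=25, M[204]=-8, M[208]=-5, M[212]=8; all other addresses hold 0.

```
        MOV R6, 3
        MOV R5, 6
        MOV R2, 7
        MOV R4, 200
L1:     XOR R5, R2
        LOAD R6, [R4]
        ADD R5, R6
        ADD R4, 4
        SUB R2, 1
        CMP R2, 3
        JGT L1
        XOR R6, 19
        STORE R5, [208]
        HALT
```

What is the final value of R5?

R6=3
R5=6
R2=7
R4=200
R5=6^7=1
R6=M[200]=25
R5=1+25=26
R4=200+4=204
R2=7-1=6
CMP R2, 3  (cmp 6,3)
JGT L1: taken
R5=26^6=28
R6=M[204]=-8
R5=28+(-8)=20
R4=204+4=208
R2=6-1=5
CMP R2, 3  (cmp 5,3)
JGT L1: taken
R5=20^5=17
R6=M[208]=-5
R5=17+(-5)=12
R4=208+4=212
R2=5-1=4
CMP R2, 3  (cmp 4,3)
JGT L1: taken
R5=12^4=8
R6=M[212]=8
R5=8+8=16
R4=212+4=216
R2=4-1=3
CMP R2, 3  (cmp 3,3)
JGT L1: not taken
R6=8^19=27
STORE R5, [208] → M[208]=16
halt.

16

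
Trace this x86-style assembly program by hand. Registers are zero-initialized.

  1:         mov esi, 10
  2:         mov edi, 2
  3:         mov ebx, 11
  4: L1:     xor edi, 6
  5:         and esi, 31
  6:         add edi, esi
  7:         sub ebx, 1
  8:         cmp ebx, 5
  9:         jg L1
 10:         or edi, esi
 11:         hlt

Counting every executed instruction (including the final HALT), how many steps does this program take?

41

esi=10
edi=2
ebx=11
edi=2^6=4
esi=10&31=10
edi=4+10=14
ebx=11-1=10
cmp ebx, 5  (cmp 10,5)
jg L1: taken
edi=14^6=8
esi=10&31=10
edi=8+10=18
ebx=10-1=9
cmp ebx, 5  (cmp 9,5)
jg L1: taken
edi=18^6=20
esi=10&31=10
edi=20+10=30
ebx=9-1=8
cmp ebx, 5  (cmp 8,5)
jg L1: taken
edi=30^6=24
esi=10&31=10
edi=24+10=34
ebx=8-1=7
cmp ebx, 5  (cmp 7,5)
jg L1: taken
edi=34^6=36
esi=10&31=10
edi=36+10=46
ebx=7-1=6
cmp ebx, 5  (cmp 6,5)
jg L1: taken
edi=46^6=40
esi=10&31=10
edi=40+10=50
ebx=6-1=5
cmp ebx, 5  (cmp 5,5)
jg L1: not taken
edi=50|10=58
halt.
Total executed instructions: 41.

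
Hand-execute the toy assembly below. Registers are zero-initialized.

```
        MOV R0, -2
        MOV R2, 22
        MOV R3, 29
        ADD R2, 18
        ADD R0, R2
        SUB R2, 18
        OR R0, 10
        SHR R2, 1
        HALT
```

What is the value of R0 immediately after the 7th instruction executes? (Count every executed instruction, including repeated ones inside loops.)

R0=-2
R2=22
R3=29
R2=22+18=40
R0=(-2)+40=38
R2=40-18=22
R0=38|10=46
After step 7: R0 = 46.

46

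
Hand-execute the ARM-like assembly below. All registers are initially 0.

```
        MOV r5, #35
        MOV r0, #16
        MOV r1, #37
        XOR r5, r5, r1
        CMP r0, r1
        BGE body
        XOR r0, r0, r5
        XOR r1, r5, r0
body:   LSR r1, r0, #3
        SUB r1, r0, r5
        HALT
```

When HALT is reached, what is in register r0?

r5=35
r0=16
r1=37
r5=35^37=6
CMP r0, r1  (cmp 16,37)
BGE body: not taken
r0=16^6=22
r1=6^22=16
r1=22>>3=2
r1=22-6=16
halt.

22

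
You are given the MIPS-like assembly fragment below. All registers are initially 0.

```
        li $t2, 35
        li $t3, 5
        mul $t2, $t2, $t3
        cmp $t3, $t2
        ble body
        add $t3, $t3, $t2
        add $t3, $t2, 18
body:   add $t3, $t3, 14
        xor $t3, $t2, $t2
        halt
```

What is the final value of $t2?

175

li $t2, 35 → $t2=35
li $t3, 5 → $t3=5
mul $t2, $t2, $t3 → $t2=35*5=175
cmp $t3, $t2  (cmp 5,175)
ble body: taken
add $t3, $t3, 14 → $t3=5+14=19
xor $t3, $t2, $t2 → $t3=175^175=0
halt.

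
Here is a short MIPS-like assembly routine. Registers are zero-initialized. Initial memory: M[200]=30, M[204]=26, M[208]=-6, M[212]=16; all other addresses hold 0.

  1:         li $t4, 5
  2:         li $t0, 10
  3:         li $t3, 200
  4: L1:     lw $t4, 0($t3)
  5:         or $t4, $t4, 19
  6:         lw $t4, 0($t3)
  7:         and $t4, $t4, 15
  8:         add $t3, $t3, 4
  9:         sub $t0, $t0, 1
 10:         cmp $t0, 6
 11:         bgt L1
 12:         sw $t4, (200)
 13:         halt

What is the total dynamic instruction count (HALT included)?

$t4=5
$t0=10
$t3=200
$t4=M[200]=30
$t4=30|19=31
$t4=M[200]=30
$t4=30&15=14
$t3=200+4=204
$t0=10-1=9
cmp $t0, 6  (cmp 9,6)
bgt L1: taken
$t4=M[204]=26
$t4=26|19=27
$t4=M[204]=26
$t4=26&15=10
$t3=204+4=208
$t0=9-1=8
cmp $t0, 6  (cmp 8,6)
bgt L1: taken
$t4=M[208]=-6
$t4=(-6)|19=-5
$t4=M[208]=-6
$t4=(-6)&15=10
$t3=208+4=212
$t0=8-1=7
cmp $t0, 6  (cmp 7,6)
bgt L1: taken
$t4=M[212]=16
$t4=16|19=19
$t4=M[212]=16
$t4=16&15=0
$t3=212+4=216
$t0=7-1=6
cmp $t0, 6  (cmp 6,6)
bgt L1: not taken
sw $t4, (200) → M[200]=0
halt.
Total executed instructions: 37.

37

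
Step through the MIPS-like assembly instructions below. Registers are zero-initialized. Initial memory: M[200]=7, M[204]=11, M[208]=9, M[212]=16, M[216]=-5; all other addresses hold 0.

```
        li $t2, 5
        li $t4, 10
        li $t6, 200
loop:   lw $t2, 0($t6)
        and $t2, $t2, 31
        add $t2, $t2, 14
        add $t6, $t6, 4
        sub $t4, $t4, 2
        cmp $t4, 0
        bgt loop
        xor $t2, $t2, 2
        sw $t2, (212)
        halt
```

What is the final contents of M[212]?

$t2=5
$t4=10
$t6=200
$t2=M[200]=7
$t2=7&31=7
$t2=7+14=21
$t6=200+4=204
$t4=10-2=8
cmp $t4, 0  (cmp 8,0)
bgt loop: taken
$t2=M[204]=11
$t2=11&31=11
$t2=11+14=25
$t6=204+4=208
$t4=8-2=6
cmp $t4, 0  (cmp 6,0)
bgt loop: taken
$t2=M[208]=9
$t2=9&31=9
$t2=9+14=23
$t6=208+4=212
$t4=6-2=4
cmp $t4, 0  (cmp 4,0)
bgt loop: taken
$t2=M[212]=16
$t2=16&31=16
$t2=16+14=30
$t6=212+4=216
$t4=4-2=2
cmp $t4, 0  (cmp 2,0)
bgt loop: taken
$t2=M[216]=-5
$t2=(-5)&31=27
$t2=27+14=41
$t6=216+4=220
$t4=2-2=0
cmp $t4, 0  (cmp 0,0)
bgt loop: not taken
$t2=41^2=43
sw $t2, (212) → M[212]=43
halt.

43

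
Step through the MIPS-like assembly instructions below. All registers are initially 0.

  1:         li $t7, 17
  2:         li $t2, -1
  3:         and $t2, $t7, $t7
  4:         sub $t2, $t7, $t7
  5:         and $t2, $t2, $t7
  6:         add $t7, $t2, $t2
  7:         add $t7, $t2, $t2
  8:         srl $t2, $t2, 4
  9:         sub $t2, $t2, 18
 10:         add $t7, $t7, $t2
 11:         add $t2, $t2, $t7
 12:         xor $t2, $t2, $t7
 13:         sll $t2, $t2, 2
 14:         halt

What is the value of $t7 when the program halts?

$t7=17
$t2=-1
$t2=17&17=17
$t2=17-17=0
$t2=0&17=0
$t7=0+0=0
$t7=0+0=0
$t2=0>>4=0
$t2=0-18=-18
$t7=0+(-18)=-18
$t2=(-18)+(-18)=-36
$t2=(-36)^(-18)=50
$t2=50<<2=200
halt.

-18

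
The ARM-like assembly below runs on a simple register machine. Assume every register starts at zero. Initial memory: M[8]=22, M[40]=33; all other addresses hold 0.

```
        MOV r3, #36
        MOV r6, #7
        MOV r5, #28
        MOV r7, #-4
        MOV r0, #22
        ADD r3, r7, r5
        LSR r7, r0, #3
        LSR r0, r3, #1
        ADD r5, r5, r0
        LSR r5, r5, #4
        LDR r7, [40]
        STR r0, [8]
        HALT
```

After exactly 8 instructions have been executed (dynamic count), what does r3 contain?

after MOV r3, #36: r3=36
after MOV r6, #7: r6=7
after MOV r5, #28: r5=28
after MOV r7, #-4: r7=-4
after MOV r0, #22: r0=22
after ADD r3, r7, r5: r3=(-4)+28=24
after LSR r7, r0, #3: r7=22>>3=2
after LSR r0, r3, #1: r0=24>>1=12
After step 8: r3 = 24.

24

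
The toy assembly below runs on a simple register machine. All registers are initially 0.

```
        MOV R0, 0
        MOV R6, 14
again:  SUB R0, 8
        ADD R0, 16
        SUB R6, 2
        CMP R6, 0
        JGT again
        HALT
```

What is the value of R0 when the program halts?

56

MOV R0, 0 → R0=0
MOV R6, 14 → R6=14
SUB R0, 8 → R0=0-8=-8
ADD R0, 16 → R0=(-8)+16=8
SUB R6, 2 → R6=14-2=12
CMP R6, 0  (cmp 12,0)
JGT again: taken
SUB R0, 8 → R0=8-8=0
ADD R0, 16 → R0=0+16=16
SUB R6, 2 → R6=12-2=10
CMP R6, 0  (cmp 10,0)
JGT again: taken
SUB R0, 8 → R0=16-8=8
ADD R0, 16 → R0=8+16=24
SUB R6, 2 → R6=10-2=8
CMP R6, 0  (cmp 8,0)
JGT again: taken
SUB R0, 8 → R0=24-8=16
ADD R0, 16 → R0=16+16=32
SUB R6, 2 → R6=8-2=6
CMP R6, 0  (cmp 6,0)
JGT again: taken
SUB R0, 8 → R0=32-8=24
ADD R0, 16 → R0=24+16=40
SUB R6, 2 → R6=6-2=4
CMP R6, 0  (cmp 4,0)
JGT again: taken
SUB R0, 8 → R0=40-8=32
ADD R0, 16 → R0=32+16=48
SUB R6, 2 → R6=4-2=2
CMP R6, 0  (cmp 2,0)
JGT again: taken
SUB R0, 8 → R0=48-8=40
ADD R0, 16 → R0=40+16=56
SUB R6, 2 → R6=2-2=0
CMP R6, 0  (cmp 0,0)
JGT again: not taken
halt.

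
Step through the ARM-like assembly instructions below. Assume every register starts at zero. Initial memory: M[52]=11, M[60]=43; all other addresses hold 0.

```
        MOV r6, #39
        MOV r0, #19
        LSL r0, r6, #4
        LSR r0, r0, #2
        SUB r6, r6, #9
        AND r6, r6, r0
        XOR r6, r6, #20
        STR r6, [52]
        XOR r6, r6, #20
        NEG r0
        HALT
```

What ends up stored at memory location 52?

8

after MOV r6, #39: r6=39
after MOV r0, #19: r0=19
after LSL r0, r6, #4: r0=39<<4=624
after LSR r0, r0, #2: r0=624>>2=156
after SUB r6, r6, #9: r6=39-9=30
after AND r6, r6, r0: r6=30&156=28
after XOR r6, r6, #20: r6=28^20=8
STR r6, [52] → M[52]=8
after XOR r6, r6, #20: r6=8^20=28
after NEG r0: r0=-(156)=-156
halt.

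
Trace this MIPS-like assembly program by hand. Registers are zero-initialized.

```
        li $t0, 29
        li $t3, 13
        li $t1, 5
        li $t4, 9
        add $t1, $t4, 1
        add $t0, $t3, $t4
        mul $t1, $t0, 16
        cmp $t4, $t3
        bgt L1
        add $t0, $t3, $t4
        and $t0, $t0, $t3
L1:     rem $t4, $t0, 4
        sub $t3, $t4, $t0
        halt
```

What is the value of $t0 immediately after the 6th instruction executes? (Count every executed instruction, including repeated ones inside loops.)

22

li $t0, 29 → $t0=29
li $t3, 13 → $t3=13
li $t1, 5 → $t1=5
li $t4, 9 → $t4=9
add $t1, $t4, 1 → $t1=9+1=10
add $t0, $t3, $t4 → $t0=13+9=22
After step 6: $t0 = 22.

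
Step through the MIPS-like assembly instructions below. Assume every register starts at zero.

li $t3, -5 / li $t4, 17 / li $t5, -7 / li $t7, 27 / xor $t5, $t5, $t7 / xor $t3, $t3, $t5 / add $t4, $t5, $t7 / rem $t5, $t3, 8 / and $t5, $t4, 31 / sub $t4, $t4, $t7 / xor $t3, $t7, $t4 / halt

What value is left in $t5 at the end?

$t3=-5
$t4=17
$t5=-7
$t7=27
$t5=(-7)^27=-30
$t3=(-5)^(-30)=25
$t4=(-30)+27=-3
$t5=25%8=1
$t5=(-3)&31=29
$t4=(-3)-27=-30
$t3=27^(-30)=-7
halt.

29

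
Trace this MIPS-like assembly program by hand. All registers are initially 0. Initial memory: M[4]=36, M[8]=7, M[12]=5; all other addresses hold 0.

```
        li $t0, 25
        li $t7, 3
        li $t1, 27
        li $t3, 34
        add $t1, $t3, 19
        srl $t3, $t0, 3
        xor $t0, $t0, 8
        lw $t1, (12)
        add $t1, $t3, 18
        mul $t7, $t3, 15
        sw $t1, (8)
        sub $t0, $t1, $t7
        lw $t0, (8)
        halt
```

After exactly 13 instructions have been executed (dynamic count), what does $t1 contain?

21

after li $t0, 25: $t0=25
after li $t7, 3: $t7=3
after li $t1, 27: $t1=27
after li $t3, 34: $t3=34
after add $t1, $t3, 19: $t1=34+19=53
after srl $t3, $t0, 3: $t3=25>>3=3
after xor $t0, $t0, 8: $t0=25^8=17
after lw $t1, (12): $t1=M[12]=5
after add $t1, $t3, 18: $t1=3+18=21
after mul $t7, $t3, 15: $t7=3*15=45
sw $t1, (8) → M[8]=21
after sub $t0, $t1, $t7: $t0=21-45=-24
after lw $t0, (8): $t0=M[8]=21
After step 13: $t1 = 21.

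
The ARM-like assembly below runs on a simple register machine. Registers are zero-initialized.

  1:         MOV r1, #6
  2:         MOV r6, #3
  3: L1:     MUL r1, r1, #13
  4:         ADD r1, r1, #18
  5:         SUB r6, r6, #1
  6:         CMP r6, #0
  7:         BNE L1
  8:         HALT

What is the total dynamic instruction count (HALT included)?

18

MOV r1, #6 → r1=6
MOV r6, #3 → r6=3
MUL r1, r1, #13 → r1=6*13=78
ADD r1, r1, #18 → r1=78+18=96
SUB r6, r6, #1 → r6=3-1=2
CMP r6, #0  (cmp 2,0)
BNE L1: taken
MUL r1, r1, #13 → r1=96*13=1248
ADD r1, r1, #18 → r1=1248+18=1266
SUB r6, r6, #1 → r6=2-1=1
CMP r6, #0  (cmp 1,0)
BNE L1: taken
MUL r1, r1, #13 → r1=1266*13=16458
ADD r1, r1, #18 → r1=16458+18=16476
SUB r6, r6, #1 → r6=1-1=0
CMP r6, #0  (cmp 0,0)
BNE L1: not taken
halt.
Total executed instructions: 18.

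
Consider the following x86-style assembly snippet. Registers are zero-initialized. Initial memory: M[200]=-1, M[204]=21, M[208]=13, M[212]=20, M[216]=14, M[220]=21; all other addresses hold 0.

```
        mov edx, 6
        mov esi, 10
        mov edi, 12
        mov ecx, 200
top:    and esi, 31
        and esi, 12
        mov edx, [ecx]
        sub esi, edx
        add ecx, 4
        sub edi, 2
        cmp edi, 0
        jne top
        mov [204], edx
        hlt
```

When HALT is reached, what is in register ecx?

edx=6
esi=10
edi=12
ecx=200
esi=10&31=10
esi=10&12=8
edx=M[200]=-1
esi=8-(-1)=9
ecx=200+4=204
edi=12-2=10
cmp edi, 0  (cmp 10,0)
jne top: taken
esi=9&31=9
esi=9&12=8
edx=M[204]=21
esi=8-21=-13
ecx=204+4=208
edi=10-2=8
cmp edi, 0  (cmp 8,0)
jne top: taken
esi=(-13)&31=19
esi=19&12=0
edx=M[208]=13
esi=0-13=-13
ecx=208+4=212
edi=8-2=6
cmp edi, 0  (cmp 6,0)
jne top: taken
esi=(-13)&31=19
esi=19&12=0
edx=M[212]=20
esi=0-20=-20
ecx=212+4=216
edi=6-2=4
cmp edi, 0  (cmp 4,0)
jne top: taken
esi=(-20)&31=12
esi=12&12=12
edx=M[216]=14
esi=12-14=-2
ecx=216+4=220
edi=4-2=2
cmp edi, 0  (cmp 2,0)
jne top: taken
esi=(-2)&31=30
esi=30&12=12
edx=M[220]=21
esi=12-21=-9
ecx=220+4=224
edi=2-2=0
cmp edi, 0  (cmp 0,0)
jne top: not taken
mov [204], edx → M[204]=21
halt.

224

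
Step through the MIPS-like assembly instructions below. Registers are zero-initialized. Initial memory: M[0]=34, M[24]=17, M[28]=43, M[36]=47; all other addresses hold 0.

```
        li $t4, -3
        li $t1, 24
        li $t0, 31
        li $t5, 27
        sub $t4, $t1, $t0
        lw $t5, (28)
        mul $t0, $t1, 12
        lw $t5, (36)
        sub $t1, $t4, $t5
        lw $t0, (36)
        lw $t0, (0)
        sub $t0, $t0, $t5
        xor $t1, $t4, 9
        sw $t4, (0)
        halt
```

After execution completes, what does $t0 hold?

after li $t4, -3: $t4=-3
after li $t1, 24: $t1=24
after li $t0, 31: $t0=31
after li $t5, 27: $t5=27
after sub $t4, $t1, $t0: $t4=24-31=-7
after lw $t5, (28): $t5=M[28]=43
after mul $t0, $t1, 12: $t0=24*12=288
after lw $t5, (36): $t5=M[36]=47
after sub $t1, $t4, $t5: $t1=(-7)-47=-54
after lw $t0, (36): $t0=M[36]=47
after lw $t0, (0): $t0=M[0]=34
after sub $t0, $t0, $t5: $t0=34-47=-13
after xor $t1, $t4, 9: $t1=(-7)^9=-16
sw $t4, (0) → M[0]=-7
halt.

-13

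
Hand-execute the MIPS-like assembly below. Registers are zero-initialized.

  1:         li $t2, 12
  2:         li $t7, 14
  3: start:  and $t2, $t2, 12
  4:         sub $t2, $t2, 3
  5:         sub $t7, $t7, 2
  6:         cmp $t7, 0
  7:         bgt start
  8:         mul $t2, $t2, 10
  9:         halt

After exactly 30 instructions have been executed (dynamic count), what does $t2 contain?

5

after li $t2, 12: $t2=12
after li $t7, 14: $t7=14
after and $t2, $t2, 12: $t2=12&12=12
after sub $t2, $t2, 3: $t2=12-3=9
after sub $t7, $t7, 2: $t7=14-2=12
cmp $t7, 0  (cmp 12,0)
bgt start: taken
after and $t2, $t2, 12: $t2=9&12=8
after sub $t2, $t2, 3: $t2=8-3=5
after sub $t7, $t7, 2: $t7=12-2=10
cmp $t7, 0  (cmp 10,0)
bgt start: taken
after and $t2, $t2, 12: $t2=5&12=4
after sub $t2, $t2, 3: $t2=4-3=1
after sub $t7, $t7, 2: $t7=10-2=8
cmp $t7, 0  (cmp 8,0)
bgt start: taken
after and $t2, $t2, 12: $t2=1&12=0
after sub $t2, $t2, 3: $t2=0-3=-3
after sub $t7, $t7, 2: $t7=8-2=6
cmp $t7, 0  (cmp 6,0)
bgt start: taken
after and $t2, $t2, 12: $t2=(-3)&12=12
after sub $t2, $t2, 3: $t2=12-3=9
after sub $t7, $t7, 2: $t7=6-2=4
cmp $t7, 0  (cmp 4,0)
bgt start: taken
after and $t2, $t2, 12: $t2=9&12=8
after sub $t2, $t2, 3: $t2=8-3=5
after sub $t7, $t7, 2: $t7=4-2=2
After step 30: $t2 = 5.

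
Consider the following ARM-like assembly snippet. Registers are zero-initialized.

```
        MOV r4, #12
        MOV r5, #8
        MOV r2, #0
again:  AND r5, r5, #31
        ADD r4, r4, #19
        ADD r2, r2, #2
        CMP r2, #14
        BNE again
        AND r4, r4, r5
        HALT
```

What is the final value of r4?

0

r4=12
r5=8
r2=0
r5=8&31=8
r4=12+19=31
r2=0+2=2
CMP r2, #14  (cmp 2,14)
BNE again: taken
r5=8&31=8
r4=31+19=50
r2=2+2=4
CMP r2, #14  (cmp 4,14)
BNE again: taken
r5=8&31=8
r4=50+19=69
r2=4+2=6
CMP r2, #14  (cmp 6,14)
BNE again: taken
r5=8&31=8
r4=69+19=88
r2=6+2=8
CMP r2, #14  (cmp 8,14)
BNE again: taken
r5=8&31=8
r4=88+19=107
r2=8+2=10
CMP r2, #14  (cmp 10,14)
BNE again: taken
r5=8&31=8
r4=107+19=126
r2=10+2=12
CMP r2, #14  (cmp 12,14)
BNE again: taken
r5=8&31=8
r4=126+19=145
r2=12+2=14
CMP r2, #14  (cmp 14,14)
BNE again: not taken
r4=145&8=0
halt.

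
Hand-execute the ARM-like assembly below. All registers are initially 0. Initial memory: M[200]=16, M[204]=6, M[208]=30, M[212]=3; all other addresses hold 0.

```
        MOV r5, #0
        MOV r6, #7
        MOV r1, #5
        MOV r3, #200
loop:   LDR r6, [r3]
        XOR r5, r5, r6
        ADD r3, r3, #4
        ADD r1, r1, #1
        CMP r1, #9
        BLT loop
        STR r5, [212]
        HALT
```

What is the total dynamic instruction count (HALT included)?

30

r5=0
r6=7
r1=5
r3=200
r6=M[200]=16
r5=0^16=16
r3=200+4=204
r1=5+1=6
CMP r1, #9  (cmp 6,9)
BLT loop: taken
r6=M[204]=6
r5=16^6=22
r3=204+4=208
r1=6+1=7
CMP r1, #9  (cmp 7,9)
BLT loop: taken
r6=M[208]=30
r5=22^30=8
r3=208+4=212
r1=7+1=8
CMP r1, #9  (cmp 8,9)
BLT loop: taken
r6=M[212]=3
r5=8^3=11
r3=212+4=216
r1=8+1=9
CMP r1, #9  (cmp 9,9)
BLT loop: not taken
STR r5, [212] → M[212]=11
halt.
Total executed instructions: 30.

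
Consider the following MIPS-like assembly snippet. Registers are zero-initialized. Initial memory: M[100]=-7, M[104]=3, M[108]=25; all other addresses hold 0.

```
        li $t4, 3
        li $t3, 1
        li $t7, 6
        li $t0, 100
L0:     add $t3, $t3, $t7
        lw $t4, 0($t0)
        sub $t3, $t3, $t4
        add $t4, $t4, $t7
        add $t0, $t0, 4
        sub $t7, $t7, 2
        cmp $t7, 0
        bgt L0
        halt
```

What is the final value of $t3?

$t4=3
$t3=1
$t7=6
$t0=100
$t3=1+6=7
$t4=M[100]=-7
$t3=7-(-7)=14
$t4=(-7)+6=-1
$t0=100+4=104
$t7=6-2=4
cmp $t7, 0  (cmp 4,0)
bgt L0: taken
$t3=14+4=18
$t4=M[104]=3
$t3=18-3=15
$t4=3+4=7
$t0=104+4=108
$t7=4-2=2
cmp $t7, 0  (cmp 2,0)
bgt L0: taken
$t3=15+2=17
$t4=M[108]=25
$t3=17-25=-8
$t4=25+2=27
$t0=108+4=112
$t7=2-2=0
cmp $t7, 0  (cmp 0,0)
bgt L0: not taken
halt.

-8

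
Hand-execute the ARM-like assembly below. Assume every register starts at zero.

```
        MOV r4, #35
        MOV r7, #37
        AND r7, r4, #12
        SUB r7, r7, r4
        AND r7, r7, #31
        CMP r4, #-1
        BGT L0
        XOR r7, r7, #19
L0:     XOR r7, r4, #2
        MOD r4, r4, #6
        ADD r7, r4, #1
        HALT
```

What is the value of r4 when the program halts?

5

after MOV r4, #35: r4=35
after MOV r7, #37: r7=37
after AND r7, r4, #12: r7=35&12=0
after SUB r7, r7, r4: r7=0-35=-35
after AND r7, r7, #31: r7=(-35)&31=29
CMP r4, #-1  (cmp 35,-1)
BGT L0: taken
after XOR r7, r4, #2: r7=35^2=33
after MOD r4, r4, #6: r4=35%6=5
after ADD r7, r4, #1: r7=5+1=6
halt.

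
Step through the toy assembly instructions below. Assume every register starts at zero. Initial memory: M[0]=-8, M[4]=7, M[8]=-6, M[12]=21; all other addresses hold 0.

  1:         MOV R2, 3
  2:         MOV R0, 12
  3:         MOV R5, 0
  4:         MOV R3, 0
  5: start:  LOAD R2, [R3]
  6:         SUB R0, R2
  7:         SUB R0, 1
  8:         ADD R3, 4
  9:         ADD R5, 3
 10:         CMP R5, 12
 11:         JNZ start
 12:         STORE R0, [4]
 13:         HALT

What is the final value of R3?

MOV R2, 3 → R2=3
MOV R0, 12 → R0=12
MOV R5, 0 → R5=0
MOV R3, 0 → R3=0
LOAD R2, [R3] → R2=M[0]=-8
SUB R0, R2 → R0=12-(-8)=20
SUB R0, 1 → R0=20-1=19
ADD R3, 4 → R3=0+4=4
ADD R5, 3 → R5=0+3=3
CMP R5, 12  (cmp 3,12)
JNZ start: taken
LOAD R2, [R3] → R2=M[4]=7
SUB R0, R2 → R0=19-7=12
SUB R0, 1 → R0=12-1=11
ADD R3, 4 → R3=4+4=8
ADD R5, 3 → R5=3+3=6
CMP R5, 12  (cmp 6,12)
JNZ start: taken
LOAD R2, [R3] → R2=M[8]=-6
SUB R0, R2 → R0=11-(-6)=17
SUB R0, 1 → R0=17-1=16
ADD R3, 4 → R3=8+4=12
ADD R5, 3 → R5=6+3=9
CMP R5, 12  (cmp 9,12)
JNZ start: taken
LOAD R2, [R3] → R2=M[12]=21
SUB R0, R2 → R0=16-21=-5
SUB R0, 1 → R0=(-5)-1=-6
ADD R3, 4 → R3=12+4=16
ADD R5, 3 → R5=9+3=12
CMP R5, 12  (cmp 12,12)
JNZ start: not taken
STORE R0, [4] → M[4]=-6
halt.

16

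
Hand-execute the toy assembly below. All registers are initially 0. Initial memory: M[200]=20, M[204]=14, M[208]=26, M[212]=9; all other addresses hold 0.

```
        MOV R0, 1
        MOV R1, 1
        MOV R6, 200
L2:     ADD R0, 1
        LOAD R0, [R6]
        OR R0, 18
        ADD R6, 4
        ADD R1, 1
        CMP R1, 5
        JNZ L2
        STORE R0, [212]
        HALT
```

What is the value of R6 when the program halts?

MOV R0, 1 → R0=1
MOV R1, 1 → R1=1
MOV R6, 200 → R6=200
ADD R0, 1 → R0=1+1=2
LOAD R0, [R6] → R0=M[200]=20
OR R0, 18 → R0=20|18=22
ADD R6, 4 → R6=200+4=204
ADD R1, 1 → R1=1+1=2
CMP R1, 5  (cmp 2,5)
JNZ L2: taken
ADD R0, 1 → R0=22+1=23
LOAD R0, [R6] → R0=M[204]=14
OR R0, 18 → R0=14|18=30
ADD R6, 4 → R6=204+4=208
ADD R1, 1 → R1=2+1=3
CMP R1, 5  (cmp 3,5)
JNZ L2: taken
ADD R0, 1 → R0=30+1=31
LOAD R0, [R6] → R0=M[208]=26
OR R0, 18 → R0=26|18=26
ADD R6, 4 → R6=208+4=212
ADD R1, 1 → R1=3+1=4
CMP R1, 5  (cmp 4,5)
JNZ L2: taken
ADD R0, 1 → R0=26+1=27
LOAD R0, [R6] → R0=M[212]=9
OR R0, 18 → R0=9|18=27
ADD R6, 4 → R6=212+4=216
ADD R1, 1 → R1=4+1=5
CMP R1, 5  (cmp 5,5)
JNZ L2: not taken
STORE R0, [212] → M[212]=27
halt.

216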